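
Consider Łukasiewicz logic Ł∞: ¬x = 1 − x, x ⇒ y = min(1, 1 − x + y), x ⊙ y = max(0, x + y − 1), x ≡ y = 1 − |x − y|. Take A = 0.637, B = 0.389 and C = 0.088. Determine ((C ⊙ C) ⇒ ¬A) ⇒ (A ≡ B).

C ⊙ C = max(0, 0.088 + 0.088 − 1) = max(0, -0.824) = 0.000
¬A = 1 − 0.637 = 0.363
(C ⊙ C) ⇒ ¬A = min(1, 1 − 0.000 + 0.363) = min(1, 1.363) = 1.000
A ≡ B = 1 − |0.637 − 0.389| = 1 − 0.248 = 0.752
((C ⊙ C) ⇒ ¬A) ⇒ (A ≡ B) = min(1, 1 − 1.000 + 0.752) = min(1, 0.752) = 0.752

0.752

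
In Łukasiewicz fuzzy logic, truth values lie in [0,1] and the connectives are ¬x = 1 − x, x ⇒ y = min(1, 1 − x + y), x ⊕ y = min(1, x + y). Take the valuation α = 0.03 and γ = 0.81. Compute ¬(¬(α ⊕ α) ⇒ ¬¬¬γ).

α ⊕ α = min(1, 0.03 + 0.03) = min(1, 0.06) = 0.06
¬(α ⊕ α) = 1 − 0.06 = 0.94
¬γ = 1 − 0.81 = 0.19
¬¬γ = 1 − 0.19 = 0.81
¬¬¬γ = 1 − 0.81 = 0.19
¬(α ⊕ α) ⇒ ¬¬¬γ = min(1, 1 − 0.94 + 0.19) = min(1, 0.25) = 0.25
¬(¬(α ⊕ α) ⇒ ¬¬¬γ) = 1 − 0.25 = 0.75

0.75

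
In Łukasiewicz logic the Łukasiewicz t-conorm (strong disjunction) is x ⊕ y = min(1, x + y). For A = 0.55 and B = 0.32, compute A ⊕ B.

0.87

A ⊕ B = min(1, 0.55 + 0.32) = min(1, 0.87) = 0.87
For comparison, the Gödel t-conorm max(x, y) would give 0.55.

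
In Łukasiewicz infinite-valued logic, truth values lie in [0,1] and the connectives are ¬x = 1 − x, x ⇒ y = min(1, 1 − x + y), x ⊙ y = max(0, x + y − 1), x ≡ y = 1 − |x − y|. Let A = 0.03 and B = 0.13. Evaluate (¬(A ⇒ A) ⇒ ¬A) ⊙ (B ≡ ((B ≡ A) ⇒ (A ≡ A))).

0.13

A ⇒ A = min(1, 1 − 0.03 + 0.03) = min(1, 1.00) = 1.00
¬(A ⇒ A) = 1 − 1.00 = 0.00
¬A = 1 − 0.03 = 0.97
¬(A ⇒ A) ⇒ ¬A = min(1, 1 − 0.00 + 0.97) = min(1, 1.97) = 1.00
B ≡ A = 1 − |0.13 − 0.03| = 1 − 0.10 = 0.90
A ≡ A = 1 − |0.03 − 0.03| = 1 − 0.00 = 1.00
(B ≡ A) ⇒ (A ≡ A) = min(1, 1 − 0.90 + 1.00) = min(1, 1.10) = 1.00
B ≡ ((B ≡ A) ⇒ (A ≡ A)) = 1 − |0.13 − 1.00| = 1 − 0.87 = 0.13
(¬(A ⇒ A) ⇒ ¬A) ⊙ (B ≡ ((B ≡ A) ⇒ (A ≡ A))) = max(0, 1.00 + 0.13 − 1) = max(0, 0.13) = 0.13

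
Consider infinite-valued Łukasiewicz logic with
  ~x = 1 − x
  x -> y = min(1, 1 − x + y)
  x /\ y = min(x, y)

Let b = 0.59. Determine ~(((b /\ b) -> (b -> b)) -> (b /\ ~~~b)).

b /\ b = min(0.59, 0.59) = 0.59
b -> b = min(1, 1 − 0.59 + 0.59) = min(1, 1.00) = 1.00
(b /\ b) -> (b -> b) = min(1, 1 − 0.59 + 1.00) = min(1, 1.41) = 1.00
~b = 1 − 0.59 = 0.41
~~b = 1 − 0.41 = 0.59
~~~b = 1 − 0.59 = 0.41
b /\ ~~~b = min(0.59, 0.41) = 0.41
((b /\ b) -> (b -> b)) -> (b /\ ~~~b) = min(1, 1 − 1.00 + 0.41) = min(1, 0.41) = 0.41
~(((b /\ b) -> (b -> b)) -> (b /\ ~~~b)) = 1 − 0.41 = 0.59

0.59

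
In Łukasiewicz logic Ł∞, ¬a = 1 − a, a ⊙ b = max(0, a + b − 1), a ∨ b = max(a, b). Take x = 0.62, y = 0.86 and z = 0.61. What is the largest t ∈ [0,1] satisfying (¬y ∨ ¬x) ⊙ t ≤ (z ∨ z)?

¬y = 1 − 0.86 = 0.14
¬x = 1 − 0.62 = 0.38
¬y ∨ ¬x = max(0.14, 0.38) = 0.38
So the left factor is ¬y ∨ ¬x = 0.38.
z ∨ z = max(0.61, 0.61) = 0.61
So the right-hand bound is z ∨ z = 0.61.
The residuum of the Łukasiewicz t-norm gives the supremum: min(1, 1 − 0.38 + 0.61).
1 − 0.38 + 0.61 = 1.23, so t = min(1, 1.23) = 1.00.
Check: 0.38 ⊙ 1.00 = max(0, 0.38) = 0.38 ≤ 0.61.

1.00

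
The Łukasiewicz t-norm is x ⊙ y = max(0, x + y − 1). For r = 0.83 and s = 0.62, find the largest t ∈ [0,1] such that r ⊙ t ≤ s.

0.79

The residuum of the Łukasiewicz t-norm gives the supremum: min(1, 1 − 0.83 + 0.62).
1 − 0.83 + 0.62 = 0.79, so t = min(1, 0.79) = 0.79.
Check: 0.83 ⊙ 0.79 = max(0, 0.62) = 0.62 ≤ 0.62.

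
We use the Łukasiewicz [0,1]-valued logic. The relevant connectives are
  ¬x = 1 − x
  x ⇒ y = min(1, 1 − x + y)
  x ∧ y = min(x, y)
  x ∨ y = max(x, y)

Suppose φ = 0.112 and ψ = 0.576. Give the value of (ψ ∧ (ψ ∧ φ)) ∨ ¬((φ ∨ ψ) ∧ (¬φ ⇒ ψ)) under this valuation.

0.424

ψ ∧ φ = min(0.576, 0.112) = 0.112
ψ ∧ (ψ ∧ φ) = min(0.576, 0.112) = 0.112
φ ∨ ψ = max(0.112, 0.576) = 0.576
¬φ = 1 − 0.112 = 0.888
¬φ ⇒ ψ = min(1, 1 − 0.888 + 0.576) = min(1, 0.688) = 0.688
(φ ∨ ψ) ∧ (¬φ ⇒ ψ) = min(0.576, 0.688) = 0.576
¬((φ ∨ ψ) ∧ (¬φ ⇒ ψ)) = 1 − 0.576 = 0.424
(ψ ∧ (ψ ∧ φ)) ∨ ¬((φ ∨ ψ) ∧ (¬φ ⇒ ψ)) = max(0.112, 0.424) = 0.424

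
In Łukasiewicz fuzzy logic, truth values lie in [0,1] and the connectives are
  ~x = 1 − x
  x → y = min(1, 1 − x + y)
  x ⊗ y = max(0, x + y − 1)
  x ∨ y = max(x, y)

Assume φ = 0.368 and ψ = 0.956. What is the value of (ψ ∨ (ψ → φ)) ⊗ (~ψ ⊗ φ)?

0.000

ψ → φ = min(1, 1 − 0.956 + 0.368) = min(1, 0.412) = 0.412
ψ ∨ (ψ → φ) = max(0.956, 0.412) = 0.956
~ψ = 1 − 0.956 = 0.044
~ψ ⊗ φ = max(0, 0.044 + 0.368 − 1) = max(0, -0.588) = 0.000
(ψ ∨ (ψ → φ)) ⊗ (~ψ ⊗ φ) = max(0, 0.956 + 0.000 − 1) = max(0, -0.044) = 0.000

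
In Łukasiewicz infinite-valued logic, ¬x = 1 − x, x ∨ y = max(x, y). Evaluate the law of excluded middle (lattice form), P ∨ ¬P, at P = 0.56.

¬P = 1 − 0.56 = 0.44
P ∨ ¬P = max(0.56, 0.44) = 0.56
(The value 0.56 < 1 shows this instance is not satisfied; not a Ł∞-tautology — its value is max(a, 1−a).)

0.56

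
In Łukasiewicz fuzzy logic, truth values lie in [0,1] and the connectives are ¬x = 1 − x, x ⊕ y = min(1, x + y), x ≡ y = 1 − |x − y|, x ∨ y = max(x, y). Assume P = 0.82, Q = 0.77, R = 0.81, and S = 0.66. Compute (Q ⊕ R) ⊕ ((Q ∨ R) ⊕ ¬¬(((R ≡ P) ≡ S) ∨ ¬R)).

1.00

Q ⊕ R = min(1, 0.77 + 0.81) = min(1, 1.58) = 1.00
Q ∨ R = max(0.77, 0.81) = 0.81
R ≡ P = 1 − |0.81 − 0.82| = 1 − 0.01 = 0.99
(R ≡ P) ≡ S = 1 − |0.99 − 0.66| = 1 − 0.33 = 0.67
¬R = 1 − 0.81 = 0.19
((R ≡ P) ≡ S) ∨ ¬R = max(0.67, 0.19) = 0.67
¬(((R ≡ P) ≡ S) ∨ ¬R) = 1 − 0.67 = 0.33
¬¬(((R ≡ P) ≡ S) ∨ ¬R) = 1 − 0.33 = 0.67
(Q ∨ R) ⊕ ¬¬(((R ≡ P) ≡ S) ∨ ¬R) = min(1, 0.81 + 0.67) = min(1, 1.48) = 1.00
(Q ⊕ R) ⊕ ((Q ∨ R) ⊕ ¬¬(((R ≡ P) ≡ S) ∨ ¬R)) = min(1, 1.00 + 1.00) = min(1, 2.00) = 1.00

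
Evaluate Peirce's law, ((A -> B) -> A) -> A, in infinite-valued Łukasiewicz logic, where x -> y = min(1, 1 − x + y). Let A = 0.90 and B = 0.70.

0.90

A -> B = min(1, 1 − 0.90 + 0.70) = min(1, 0.80) = 0.80
(A -> B) -> A = min(1, 1 − 0.80 + 0.90) = min(1, 1.10) = 1.00
((A -> B) -> A) -> A = min(1, 1 − 1.00 + 0.90) = min(1, 0.90) = 0.90
(The value 0.90 < 1 shows this instance is not satisfied; not a Ł∞-tautology in general.)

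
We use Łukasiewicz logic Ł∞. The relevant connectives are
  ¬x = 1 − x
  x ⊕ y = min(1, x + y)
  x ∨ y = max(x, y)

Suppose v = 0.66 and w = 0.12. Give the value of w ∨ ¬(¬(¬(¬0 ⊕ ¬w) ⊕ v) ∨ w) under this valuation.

¬0 = 1 − 0.00 = 1.00
¬w = 1 − 0.12 = 0.88
¬0 ⊕ ¬w = min(1, 1.00 + 0.88) = min(1, 1.88) = 1.00
¬(¬0 ⊕ ¬w) = 1 − 1.00 = 0.00
¬(¬0 ⊕ ¬w) ⊕ v = min(1, 0.00 + 0.66) = min(1, 0.66) = 0.66
¬(¬(¬0 ⊕ ¬w) ⊕ v) = 1 − 0.66 = 0.34
¬(¬(¬0 ⊕ ¬w) ⊕ v) ∨ w = max(0.34, 0.12) = 0.34
¬(¬(¬(¬0 ⊕ ¬w) ⊕ v) ∨ w) = 1 − 0.34 = 0.66
w ∨ ¬(¬(¬(¬0 ⊕ ¬w) ⊕ v) ∨ w) = max(0.12, 0.66) = 0.66

0.66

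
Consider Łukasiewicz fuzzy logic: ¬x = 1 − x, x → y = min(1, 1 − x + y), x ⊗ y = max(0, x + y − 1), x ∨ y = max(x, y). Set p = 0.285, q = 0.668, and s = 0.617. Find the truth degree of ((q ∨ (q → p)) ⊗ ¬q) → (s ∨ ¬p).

1.000

q → p = min(1, 1 − 0.668 + 0.285) = min(1, 0.617) = 0.617
q ∨ (q → p) = max(0.668, 0.617) = 0.668
¬q = 1 − 0.668 = 0.332
(q ∨ (q → p)) ⊗ ¬q = max(0, 0.668 + 0.332 − 1) = max(0, 0.000) = 0.000
¬p = 1 − 0.285 = 0.715
s ∨ ¬p = max(0.617, 0.715) = 0.715
((q ∨ (q → p)) ⊗ ¬q) → (s ∨ ¬p) = min(1, 1 − 0.000 + 0.715) = min(1, 1.715) = 1.000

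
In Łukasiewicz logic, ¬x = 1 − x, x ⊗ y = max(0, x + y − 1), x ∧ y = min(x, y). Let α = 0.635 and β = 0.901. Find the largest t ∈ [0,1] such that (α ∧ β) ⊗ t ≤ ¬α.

0.730

α ∧ β = min(0.635, 0.901) = 0.635
So the left factor is α ∧ β = 0.635.
¬α = 1 − 0.635 = 0.365
So the right-hand bound is ¬α = 0.365.
The residuum of the Łukasiewicz t-norm gives the supremum: min(1, 1 − 0.635 + 0.365).
1 − 0.635 + 0.365 = 0.730, so t = min(1, 0.730) = 0.730.
Check: 0.635 ⊗ 0.730 = max(0, 0.365) = 0.365 ≤ 0.365.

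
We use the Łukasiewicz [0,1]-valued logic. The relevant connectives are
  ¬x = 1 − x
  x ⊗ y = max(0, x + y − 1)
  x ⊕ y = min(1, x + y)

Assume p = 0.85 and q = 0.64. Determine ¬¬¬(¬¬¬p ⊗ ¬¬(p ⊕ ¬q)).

¬p = 1 − 0.85 = 0.15
¬¬p = 1 − 0.15 = 0.85
¬¬¬p = 1 − 0.85 = 0.15
¬q = 1 − 0.64 = 0.36
p ⊕ ¬q = min(1, 0.85 + 0.36) = min(1, 1.21) = 1.00
¬(p ⊕ ¬q) = 1 − 1.00 = 0.00
¬¬(p ⊕ ¬q) = 1 − 0.00 = 1.00
¬¬¬p ⊗ ¬¬(p ⊕ ¬q) = max(0, 0.15 + 1.00 − 1) = max(0, 0.15) = 0.15
¬(¬¬¬p ⊗ ¬¬(p ⊕ ¬q)) = 1 − 0.15 = 0.85
¬¬(¬¬¬p ⊗ ¬¬(p ⊕ ¬q)) = 1 − 0.85 = 0.15
¬¬¬(¬¬¬p ⊗ ¬¬(p ⊕ ¬q)) = 1 − 0.15 = 0.85

0.85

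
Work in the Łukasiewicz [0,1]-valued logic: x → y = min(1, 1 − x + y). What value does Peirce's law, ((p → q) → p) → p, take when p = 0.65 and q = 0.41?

p → q = min(1, 1 − 0.65 + 0.41) = min(1, 0.76) = 0.76
(p → q) → p = min(1, 1 − 0.76 + 0.65) = min(1, 0.89) = 0.89
((p → q) → p) → p = min(1, 1 − 0.89 + 0.65) = min(1, 0.76) = 0.76
(The value 0.76 < 1 shows this instance is not satisfied; not a Ł∞-tautology in general.)

0.76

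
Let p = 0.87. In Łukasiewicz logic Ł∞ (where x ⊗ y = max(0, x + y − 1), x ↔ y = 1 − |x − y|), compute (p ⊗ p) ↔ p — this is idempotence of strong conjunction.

0.87

p ⊗ p = max(0, 0.87 + 0.87 − 1) = max(0, 0.74) = 0.74
(p ⊗ p) ↔ p = 1 − |0.74 − 0.87| = 1 − 0.13 = 0.87
(The value 0.87 < 1 shows this instance is not satisfied; fails in Ł∞ since a ⊗ a = max(0, 2a−1) ≠ a in general.)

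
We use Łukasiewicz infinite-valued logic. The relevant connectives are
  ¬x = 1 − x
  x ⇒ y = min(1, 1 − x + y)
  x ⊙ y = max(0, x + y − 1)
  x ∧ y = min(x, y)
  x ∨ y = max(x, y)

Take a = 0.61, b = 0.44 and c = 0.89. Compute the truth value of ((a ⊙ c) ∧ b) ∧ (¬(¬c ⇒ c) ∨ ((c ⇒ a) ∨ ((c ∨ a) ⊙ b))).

a ⊙ c = max(0, 0.61 + 0.89 − 1) = max(0, 0.50) = 0.50
(a ⊙ c) ∧ b = min(0.50, 0.44) = 0.44
¬c = 1 − 0.89 = 0.11
¬c ⇒ c = min(1, 1 − 0.11 + 0.89) = min(1, 1.78) = 1.00
¬(¬c ⇒ c) = 1 − 1.00 = 0.00
c ⇒ a = min(1, 1 − 0.89 + 0.61) = min(1, 0.72) = 0.72
c ∨ a = max(0.89, 0.61) = 0.89
(c ∨ a) ⊙ b = max(0, 0.89 + 0.44 − 1) = max(0, 0.33) = 0.33
(c ⇒ a) ∨ ((c ∨ a) ⊙ b) = max(0.72, 0.33) = 0.72
¬(¬c ⇒ c) ∨ ((c ⇒ a) ∨ ((c ∨ a) ⊙ b)) = max(0.00, 0.72) = 0.72
((a ⊙ c) ∧ b) ∧ (¬(¬c ⇒ c) ∨ ((c ⇒ a) ∨ ((c ∨ a) ⊙ b))) = min(0.44, 0.72) = 0.44

0.44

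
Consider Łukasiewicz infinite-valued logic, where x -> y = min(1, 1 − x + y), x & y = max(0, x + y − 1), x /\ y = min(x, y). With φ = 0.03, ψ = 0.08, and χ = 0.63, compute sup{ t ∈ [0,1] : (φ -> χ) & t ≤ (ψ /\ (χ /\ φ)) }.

φ -> χ = min(1, 1 − 0.03 + 0.63) = min(1, 1.60) = 1.00
So the left factor is φ -> χ = 1.00.
χ /\ φ = min(0.63, 0.03) = 0.03
ψ /\ (χ /\ φ) = min(0.08, 0.03) = 0.03
So the right-hand bound is ψ /\ (χ /\ φ) = 0.03.
The residuum of the Łukasiewicz t-norm gives the supremum: min(1, 1 − 1.00 + 0.03).
1 − 1.00 + 0.03 = 0.03, so t = min(1, 0.03) = 0.03.
Check: 1.00 & 0.03 = max(0, 0.03) = 0.03 ≤ 0.03.

0.03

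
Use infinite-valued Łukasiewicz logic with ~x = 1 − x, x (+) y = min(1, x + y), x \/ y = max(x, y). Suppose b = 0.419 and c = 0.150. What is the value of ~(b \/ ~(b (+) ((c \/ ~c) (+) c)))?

~c = 1 − 0.150 = 0.850
c \/ ~c = max(0.150, 0.850) = 0.850
(c \/ ~c) (+) c = min(1, 0.850 + 0.150) = min(1, 1.000) = 1.000
b (+) ((c \/ ~c) (+) c) = min(1, 0.419 + 1.000) = min(1, 1.419) = 1.000
~(b (+) ((c \/ ~c) (+) c)) = 1 − 1.000 = 0.000
b \/ ~(b (+) ((c \/ ~c) (+) c)) = max(0.419, 0.000) = 0.419
~(b \/ ~(b (+) ((c \/ ~c) (+) c))) = 1 − 0.419 = 0.581

0.581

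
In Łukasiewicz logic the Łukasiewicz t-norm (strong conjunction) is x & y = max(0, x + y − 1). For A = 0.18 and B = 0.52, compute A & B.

0.00

A & B = max(0, 0.18 + 0.52 − 1) = max(0, -0.30) = 0.00
For comparison, the Gödel (minimum) t-norm min(x, y) would give 0.18.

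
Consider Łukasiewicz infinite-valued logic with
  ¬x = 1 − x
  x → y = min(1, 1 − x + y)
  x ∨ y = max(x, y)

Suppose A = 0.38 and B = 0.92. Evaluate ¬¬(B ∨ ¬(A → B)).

0.92

A → B = min(1, 1 − 0.38 + 0.92) = min(1, 1.54) = 1.00
¬(A → B) = 1 − 1.00 = 0.00
B ∨ ¬(A → B) = max(0.92, 0.00) = 0.92
¬(B ∨ ¬(A → B)) = 1 − 0.92 = 0.08
¬¬(B ∨ ¬(A → B)) = 1 − 0.08 = 0.92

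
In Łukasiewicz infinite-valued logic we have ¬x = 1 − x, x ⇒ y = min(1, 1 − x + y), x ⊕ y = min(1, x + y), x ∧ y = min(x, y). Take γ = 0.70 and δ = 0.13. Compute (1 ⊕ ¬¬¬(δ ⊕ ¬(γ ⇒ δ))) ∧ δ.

γ ⇒ δ = min(1, 1 − 0.70 + 0.13) = min(1, 0.43) = 0.43
¬(γ ⇒ δ) = 1 − 0.43 = 0.57
δ ⊕ ¬(γ ⇒ δ) = min(1, 0.13 + 0.57) = min(1, 0.70) = 0.70
¬(δ ⊕ ¬(γ ⇒ δ)) = 1 − 0.70 = 0.30
¬¬(δ ⊕ ¬(γ ⇒ δ)) = 1 − 0.30 = 0.70
¬¬¬(δ ⊕ ¬(γ ⇒ δ)) = 1 − 0.70 = 0.30
1 ⊕ ¬¬¬(δ ⊕ ¬(γ ⇒ δ)) = min(1, 1.00 + 0.30) = min(1, 1.30) = 1.00
(1 ⊕ ¬¬¬(δ ⊕ ¬(γ ⇒ δ))) ∧ δ = min(1.00, 0.13) = 0.13

0.13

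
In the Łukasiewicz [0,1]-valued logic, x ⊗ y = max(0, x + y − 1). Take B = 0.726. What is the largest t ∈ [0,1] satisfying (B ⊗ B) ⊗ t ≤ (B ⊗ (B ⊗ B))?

0.726

B ⊗ B = max(0, 0.726 + 0.726 − 1) = max(0, 0.452) = 0.452
So the left factor is B ⊗ B = 0.452.
B ⊗ (B ⊗ B) = max(0, 0.726 + 0.452 − 1) = max(0, 0.178) = 0.178
So the right-hand bound is B ⊗ (B ⊗ B) = 0.178.
The residuum of the Łukasiewicz t-norm gives the supremum: min(1, 1 − 0.452 + 0.178).
1 − 0.452 + 0.178 = 0.726, so t = min(1, 0.726) = 0.726.
Check: 0.452 ⊗ 0.726 = max(0, 0.178) = 0.178 ≤ 0.178.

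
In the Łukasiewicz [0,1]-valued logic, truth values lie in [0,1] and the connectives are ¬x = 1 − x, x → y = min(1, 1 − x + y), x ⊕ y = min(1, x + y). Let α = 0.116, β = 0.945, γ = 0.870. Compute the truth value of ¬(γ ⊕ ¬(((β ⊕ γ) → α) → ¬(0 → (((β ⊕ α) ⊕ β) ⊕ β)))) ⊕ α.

0.130

β ⊕ γ = min(1, 0.945 + 0.870) = min(1, 1.815) = 1.000
(β ⊕ γ) → α = min(1, 1 − 1.000 + 0.116) = min(1, 0.116) = 0.116
β ⊕ α = min(1, 0.945 + 0.116) = min(1, 1.061) = 1.000
(β ⊕ α) ⊕ β = min(1, 1.000 + 0.945) = min(1, 1.945) = 1.000
((β ⊕ α) ⊕ β) ⊕ β = min(1, 1.000 + 0.945) = min(1, 1.945) = 1.000
0 → (((β ⊕ α) ⊕ β) ⊕ β) = min(1, 1 − 0.000 + 1.000) = min(1, 2.000) = 1.000
¬(0 → (((β ⊕ α) ⊕ β) ⊕ β)) = 1 − 1.000 = 0.000
((β ⊕ γ) → α) → ¬(0 → (((β ⊕ α) ⊕ β) ⊕ β)) = min(1, 1 − 0.116 + 0.000) = min(1, 0.884) = 0.884
¬(((β ⊕ γ) → α) → ¬(0 → (((β ⊕ α) ⊕ β) ⊕ β))) = 1 − 0.884 = 0.116
γ ⊕ ¬(((β ⊕ γ) → α) → ¬(0 → (((β ⊕ α) ⊕ β) ⊕ β))) = min(1, 0.870 + 0.116) = min(1, 0.986) = 0.986
¬(γ ⊕ ¬(((β ⊕ γ) → α) → ¬(0 → (((β ⊕ α) ⊕ β) ⊕ β)))) = 1 − 0.986 = 0.014
¬(γ ⊕ ¬(((β ⊕ γ) → α) → ¬(0 → (((β ⊕ α) ⊕ β) ⊕ β)))) ⊕ α = min(1, 0.014 + 0.116) = min(1, 0.130) = 0.130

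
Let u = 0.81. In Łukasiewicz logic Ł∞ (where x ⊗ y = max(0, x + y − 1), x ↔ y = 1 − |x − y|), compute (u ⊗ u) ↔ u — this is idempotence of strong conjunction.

0.81

u ⊗ u = max(0, 0.81 + 0.81 − 1) = max(0, 0.62) = 0.62
(u ⊗ u) ↔ u = 1 − |0.62 − 0.81| = 1 − 0.19 = 0.81
(The value 0.81 < 1 shows this instance is not satisfied; fails in Ł∞ since a ⊗ a = max(0, 2a−1) ≠ a in general.)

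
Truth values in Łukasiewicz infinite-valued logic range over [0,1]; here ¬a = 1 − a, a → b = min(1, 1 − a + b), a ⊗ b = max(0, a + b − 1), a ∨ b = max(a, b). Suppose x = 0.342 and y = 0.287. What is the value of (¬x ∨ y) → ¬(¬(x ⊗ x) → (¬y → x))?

¬x = 1 − 0.342 = 0.658
¬x ∨ y = max(0.658, 0.287) = 0.658
x ⊗ x = max(0, 0.342 + 0.342 − 1) = max(0, -0.316) = 0.000
¬(x ⊗ x) = 1 − 0.000 = 1.000
¬y = 1 − 0.287 = 0.713
¬y → x = min(1, 1 − 0.713 + 0.342) = min(1, 0.629) = 0.629
¬(x ⊗ x) → (¬y → x) = min(1, 1 − 1.000 + 0.629) = min(1, 0.629) = 0.629
¬(¬(x ⊗ x) → (¬y → x)) = 1 − 0.629 = 0.371
(¬x ∨ y) → ¬(¬(x ⊗ x) → (¬y → x)) = min(1, 1 − 0.658 + 0.371) = min(1, 0.713) = 0.713

0.713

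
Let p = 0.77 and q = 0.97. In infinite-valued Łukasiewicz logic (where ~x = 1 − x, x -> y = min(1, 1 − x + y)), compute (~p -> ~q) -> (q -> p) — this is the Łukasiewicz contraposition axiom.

1.00

~p = 1 − 0.77 = 0.23
~q = 1 − 0.97 = 0.03
~p -> ~q = min(1, 1 − 0.23 + 0.03) = min(1, 0.80) = 0.80
q -> p = min(1, 1 − 0.97 + 0.77) = min(1, 0.80) = 0.80
(~p -> ~q) -> (q -> p) = min(1, 1 − 0.80 + 0.80) = min(1, 1.00) = 1.00
(As expected: an axiom of Ł∞, always 1.)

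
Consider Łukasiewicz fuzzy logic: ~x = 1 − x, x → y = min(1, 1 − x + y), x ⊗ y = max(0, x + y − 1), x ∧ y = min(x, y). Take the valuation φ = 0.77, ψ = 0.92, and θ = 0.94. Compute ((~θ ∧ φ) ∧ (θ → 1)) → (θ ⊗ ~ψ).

0.96

~θ = 1 − 0.94 = 0.06
~θ ∧ φ = min(0.06, 0.77) = 0.06
θ → 1 = min(1, 1 − 0.94 + 1.00) = min(1, 1.06) = 1.00
(~θ ∧ φ) ∧ (θ → 1) = min(0.06, 1.00) = 0.06
~ψ = 1 − 0.92 = 0.08
θ ⊗ ~ψ = max(0, 0.94 + 0.08 − 1) = max(0, 0.02) = 0.02
((~θ ∧ φ) ∧ (θ → 1)) → (θ ⊗ ~ψ) = min(1, 1 − 0.06 + 0.02) = min(1, 0.96) = 0.96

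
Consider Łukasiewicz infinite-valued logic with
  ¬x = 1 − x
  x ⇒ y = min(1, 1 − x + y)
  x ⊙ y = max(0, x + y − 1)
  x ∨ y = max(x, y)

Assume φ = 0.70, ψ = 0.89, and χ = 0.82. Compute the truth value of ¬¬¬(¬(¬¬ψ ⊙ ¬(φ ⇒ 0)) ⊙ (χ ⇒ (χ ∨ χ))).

¬ψ = 1 − 0.89 = 0.11
¬¬ψ = 1 − 0.11 = 0.89
φ ⇒ 0 = min(1, 1 − 0.70 + 0.00) = min(1, 0.30) = 0.30
¬(φ ⇒ 0) = 1 − 0.30 = 0.70
¬¬ψ ⊙ ¬(φ ⇒ 0) = max(0, 0.89 + 0.70 − 1) = max(0, 0.59) = 0.59
¬(¬¬ψ ⊙ ¬(φ ⇒ 0)) = 1 − 0.59 = 0.41
χ ∨ χ = max(0.82, 0.82) = 0.82
χ ⇒ (χ ∨ χ) = min(1, 1 − 0.82 + 0.82) = min(1, 1.00) = 1.00
¬(¬¬ψ ⊙ ¬(φ ⇒ 0)) ⊙ (χ ⇒ (χ ∨ χ)) = max(0, 0.41 + 1.00 − 1) = max(0, 0.41) = 0.41
¬(¬(¬¬ψ ⊙ ¬(φ ⇒ 0)) ⊙ (χ ⇒ (χ ∨ χ))) = 1 − 0.41 = 0.59
¬¬(¬(¬¬ψ ⊙ ¬(φ ⇒ 0)) ⊙ (χ ⇒ (χ ∨ χ))) = 1 − 0.59 = 0.41
¬¬¬(¬(¬¬ψ ⊙ ¬(φ ⇒ 0)) ⊙ (χ ⇒ (χ ∨ χ))) = 1 − 0.41 = 0.59

0.59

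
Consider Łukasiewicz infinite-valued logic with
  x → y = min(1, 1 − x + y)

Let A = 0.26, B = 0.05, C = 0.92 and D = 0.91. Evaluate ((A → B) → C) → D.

A → B = min(1, 1 − 0.26 + 0.05) = min(1, 0.79) = 0.79
(A → B) → C = min(1, 1 − 0.79 + 0.92) = min(1, 1.13) = 1.00
((A → B) → C) → D = min(1, 1 − 1.00 + 0.91) = min(1, 0.91) = 0.91

0.91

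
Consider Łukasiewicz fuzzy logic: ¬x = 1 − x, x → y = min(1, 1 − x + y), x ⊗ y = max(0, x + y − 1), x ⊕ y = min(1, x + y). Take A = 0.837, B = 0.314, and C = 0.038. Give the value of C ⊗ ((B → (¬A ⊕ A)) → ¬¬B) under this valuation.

¬A = 1 − 0.837 = 0.163
¬A ⊕ A = min(1, 0.163 + 0.837) = min(1, 1.000) = 1.000
B → (¬A ⊕ A) = min(1, 1 − 0.314 + 1.000) = min(1, 1.686) = 1.000
¬B = 1 − 0.314 = 0.686
¬¬B = 1 − 0.686 = 0.314
(B → (¬A ⊕ A)) → ¬¬B = min(1, 1 − 1.000 + 0.314) = min(1, 0.314) = 0.314
C ⊗ ((B → (¬A ⊕ A)) → ¬¬B) = max(0, 0.038 + 0.314 − 1) = max(0, -0.648) = 0.000

0.000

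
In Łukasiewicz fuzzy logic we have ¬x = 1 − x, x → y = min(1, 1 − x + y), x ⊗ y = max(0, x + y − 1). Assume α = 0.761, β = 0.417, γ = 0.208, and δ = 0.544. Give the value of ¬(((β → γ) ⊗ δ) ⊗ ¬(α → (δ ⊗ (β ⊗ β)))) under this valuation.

0.904

β → γ = min(1, 1 − 0.417 + 0.208) = min(1, 0.791) = 0.791
(β → γ) ⊗ δ = max(0, 0.791 + 0.544 − 1) = max(0, 0.335) = 0.335
β ⊗ β = max(0, 0.417 + 0.417 − 1) = max(0, -0.166) = 0.000
δ ⊗ (β ⊗ β) = max(0, 0.544 + 0.000 − 1) = max(0, -0.456) = 0.000
α → (δ ⊗ (β ⊗ β)) = min(1, 1 − 0.761 + 0.000) = min(1, 0.239) = 0.239
¬(α → (δ ⊗ (β ⊗ β))) = 1 − 0.239 = 0.761
((β → γ) ⊗ δ) ⊗ ¬(α → (δ ⊗ (β ⊗ β))) = max(0, 0.335 + 0.761 − 1) = max(0, 0.096) = 0.096
¬(((β → γ) ⊗ δ) ⊗ ¬(α → (δ ⊗ (β ⊗ β)))) = 1 − 0.096 = 0.904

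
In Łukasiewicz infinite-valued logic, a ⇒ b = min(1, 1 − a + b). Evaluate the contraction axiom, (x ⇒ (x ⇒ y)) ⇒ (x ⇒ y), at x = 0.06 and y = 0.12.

1.00

x ⇒ y = min(1, 1 − 0.06 + 0.12) = min(1, 1.06) = 1.00
x ⇒ (x ⇒ y) = min(1, 1 − 0.06 + 1.00) = min(1, 1.94) = 1.00
(x ⇒ (x ⇒ y)) ⇒ (x ⇒ y) = min(1, 1 − 1.00 + 1.00) = min(1, 1.00) = 1.00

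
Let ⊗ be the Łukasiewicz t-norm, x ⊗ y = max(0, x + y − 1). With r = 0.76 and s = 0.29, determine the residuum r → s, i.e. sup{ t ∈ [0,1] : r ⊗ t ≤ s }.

The residuum of the Łukasiewicz t-norm gives the supremum: min(1, 1 − 0.76 + 0.29).
1 − 0.76 + 0.29 = 0.53, so t = min(1, 0.53) = 0.53.
Check: 0.76 ⊗ 0.53 = max(0, 0.29) = 0.29 ≤ 0.29.

0.53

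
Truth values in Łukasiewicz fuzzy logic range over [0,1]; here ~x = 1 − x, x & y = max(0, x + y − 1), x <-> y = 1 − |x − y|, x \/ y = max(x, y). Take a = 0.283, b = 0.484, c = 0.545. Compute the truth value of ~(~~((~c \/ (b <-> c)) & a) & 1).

0.778

~c = 1 − 0.545 = 0.455
b <-> c = 1 − |0.484 − 0.545| = 1 − 0.061 = 0.939
~c \/ (b <-> c) = max(0.455, 0.939) = 0.939
(~c \/ (b <-> c)) & a = max(0, 0.939 + 0.283 − 1) = max(0, 0.222) = 0.222
~((~c \/ (b <-> c)) & a) = 1 − 0.222 = 0.778
~~((~c \/ (b <-> c)) & a) = 1 − 0.778 = 0.222
~~((~c \/ (b <-> c)) & a) & 1 = max(0, 0.222 + 1.000 − 1) = max(0, 0.222) = 0.222
~(~~((~c \/ (b <-> c)) & a) & 1) = 1 − 0.222 = 0.778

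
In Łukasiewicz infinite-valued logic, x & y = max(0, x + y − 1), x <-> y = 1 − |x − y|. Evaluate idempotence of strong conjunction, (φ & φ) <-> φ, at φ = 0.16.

φ & φ = max(0, 0.16 + 0.16 − 1) = max(0, -0.68) = 0.00
(φ & φ) <-> φ = 1 − |0.00 − 0.16| = 1 − 0.16 = 0.84
(The value 0.84 < 1 shows this instance is not satisfied; fails in Ł∞ since a ⊗ a = max(0, 2a−1) ≠ a in general.)

0.84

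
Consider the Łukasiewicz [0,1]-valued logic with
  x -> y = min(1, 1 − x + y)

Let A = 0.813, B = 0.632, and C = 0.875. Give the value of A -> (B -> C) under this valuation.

B -> C = min(1, 1 − 0.632 + 0.875) = min(1, 1.243) = 1.000
A -> (B -> C) = min(1, 1 − 0.813 + 1.000) = min(1, 1.187) = 1.000

1.000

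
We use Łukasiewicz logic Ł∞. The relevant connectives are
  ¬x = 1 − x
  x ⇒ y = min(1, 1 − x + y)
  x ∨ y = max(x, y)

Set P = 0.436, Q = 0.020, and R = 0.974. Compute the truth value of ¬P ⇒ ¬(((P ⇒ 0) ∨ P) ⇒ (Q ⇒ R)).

¬P = 1 − 0.436 = 0.564
P ⇒ 0 = min(1, 1 − 0.436 + 0.000) = min(1, 0.564) = 0.564
(P ⇒ 0) ∨ P = max(0.564, 0.436) = 0.564
Q ⇒ R = min(1, 1 − 0.020 + 0.974) = min(1, 1.954) = 1.000
((P ⇒ 0) ∨ P) ⇒ (Q ⇒ R) = min(1, 1 − 0.564 + 1.000) = min(1, 1.436) = 1.000
¬(((P ⇒ 0) ∨ P) ⇒ (Q ⇒ R)) = 1 − 1.000 = 0.000
¬P ⇒ ¬(((P ⇒ 0) ∨ P) ⇒ (Q ⇒ R)) = min(1, 1 − 0.564 + 0.000) = min(1, 0.436) = 0.436

0.436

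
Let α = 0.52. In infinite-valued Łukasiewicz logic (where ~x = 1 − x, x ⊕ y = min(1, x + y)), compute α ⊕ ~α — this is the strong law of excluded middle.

1.00

~α = 1 − 0.52 = 0.48
α ⊕ ~α = min(1, 0.52 + 0.48) = min(1, 1.00) = 1.00
(As expected: always 1 in Ł∞ since a ⊕ (1−a) = 1.)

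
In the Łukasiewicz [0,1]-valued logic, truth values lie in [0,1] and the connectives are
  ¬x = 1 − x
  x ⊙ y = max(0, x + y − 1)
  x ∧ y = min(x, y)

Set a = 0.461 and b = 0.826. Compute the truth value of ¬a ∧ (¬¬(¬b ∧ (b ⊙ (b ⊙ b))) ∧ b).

0.174

¬a = 1 − 0.461 = 0.539
¬b = 1 − 0.826 = 0.174
b ⊙ b = max(0, 0.826 + 0.826 − 1) = max(0, 0.652) = 0.652
b ⊙ (b ⊙ b) = max(0, 0.826 + 0.652 − 1) = max(0, 0.478) = 0.478
¬b ∧ (b ⊙ (b ⊙ b)) = min(0.174, 0.478) = 0.174
¬(¬b ∧ (b ⊙ (b ⊙ b))) = 1 − 0.174 = 0.826
¬¬(¬b ∧ (b ⊙ (b ⊙ b))) = 1 − 0.826 = 0.174
¬¬(¬b ∧ (b ⊙ (b ⊙ b))) ∧ b = min(0.174, 0.826) = 0.174
¬a ∧ (¬¬(¬b ∧ (b ⊙ (b ⊙ b))) ∧ b) = min(0.539, 0.174) = 0.174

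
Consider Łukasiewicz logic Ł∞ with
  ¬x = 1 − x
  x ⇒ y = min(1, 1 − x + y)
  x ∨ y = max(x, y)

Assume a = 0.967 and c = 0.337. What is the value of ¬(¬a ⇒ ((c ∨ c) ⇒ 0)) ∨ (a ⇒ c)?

0.370

¬a = 1 − 0.967 = 0.033
c ∨ c = max(0.337, 0.337) = 0.337
(c ∨ c) ⇒ 0 = min(1, 1 − 0.337 + 0.000) = min(1, 0.663) = 0.663
¬a ⇒ ((c ∨ c) ⇒ 0) = min(1, 1 − 0.033 + 0.663) = min(1, 1.630) = 1.000
¬(¬a ⇒ ((c ∨ c) ⇒ 0)) = 1 − 1.000 = 0.000
a ⇒ c = min(1, 1 − 0.967 + 0.337) = min(1, 0.370) = 0.370
¬(¬a ⇒ ((c ∨ c) ⇒ 0)) ∨ (a ⇒ c) = max(0.000, 0.370) = 0.370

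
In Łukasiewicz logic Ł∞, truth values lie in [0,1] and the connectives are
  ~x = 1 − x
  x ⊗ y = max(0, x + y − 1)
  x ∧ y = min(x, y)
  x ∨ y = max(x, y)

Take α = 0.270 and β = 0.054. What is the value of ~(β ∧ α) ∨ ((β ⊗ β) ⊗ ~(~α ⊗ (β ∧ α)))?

0.946

β ∧ α = min(0.054, 0.270) = 0.054
~(β ∧ α) = 1 − 0.054 = 0.946
β ⊗ β = max(0, 0.054 + 0.054 − 1) = max(0, -0.892) = 0.000
~α = 1 − 0.270 = 0.730
~α ⊗ (β ∧ α) = max(0, 0.730 + 0.054 − 1) = max(0, -0.216) = 0.000
~(~α ⊗ (β ∧ α)) = 1 − 0.000 = 1.000
(β ⊗ β) ⊗ ~(~α ⊗ (β ∧ α)) = max(0, 0.000 + 1.000 − 1) = max(0, 0.000) = 0.000
~(β ∧ α) ∨ ((β ⊗ β) ⊗ ~(~α ⊗ (β ∧ α))) = max(0.946, 0.000) = 0.946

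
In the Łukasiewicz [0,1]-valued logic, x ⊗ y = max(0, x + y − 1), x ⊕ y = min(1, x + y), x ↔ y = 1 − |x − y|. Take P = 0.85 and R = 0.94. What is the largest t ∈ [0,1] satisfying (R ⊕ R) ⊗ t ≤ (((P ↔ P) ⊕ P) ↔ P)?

R ⊕ R = min(1, 0.94 + 0.94) = min(1, 1.88) = 1.00
So the left factor is R ⊕ R = 1.00.
P ↔ P = 1 − |0.85 − 0.85| = 1 − 0.00 = 1.00
(P ↔ P) ⊕ P = min(1, 1.00 + 0.85) = min(1, 1.85) = 1.00
((P ↔ P) ⊕ P) ↔ P = 1 − |1.00 − 0.85| = 1 − 0.15 = 0.85
So the right-hand bound is ((P ↔ P) ⊕ P) ↔ P = 0.85.
The residuum of the Łukasiewicz t-norm gives the supremum: min(1, 1 − 1.00 + 0.85).
1 − 1.00 + 0.85 = 0.85, so t = min(1, 0.85) = 0.85.
Check: 1.00 ⊗ 0.85 = max(0, 0.85) = 0.85 ≤ 0.85.

0.85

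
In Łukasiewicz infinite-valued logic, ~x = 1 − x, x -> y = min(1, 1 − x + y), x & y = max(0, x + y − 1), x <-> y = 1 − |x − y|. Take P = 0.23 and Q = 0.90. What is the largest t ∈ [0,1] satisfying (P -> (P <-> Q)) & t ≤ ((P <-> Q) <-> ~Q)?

P <-> Q = 1 − |0.23 − 0.90| = 1 − 0.67 = 0.33
P -> (P <-> Q) = min(1, 1 − 0.23 + 0.33) = min(1, 1.10) = 1.00
So the left factor is P -> (P <-> Q) = 1.00.
~Q = 1 − 0.90 = 0.10
(P <-> Q) <-> ~Q = 1 − |0.33 − 0.10| = 1 − 0.23 = 0.77
So the right-hand bound is (P <-> Q) <-> ~Q = 0.77.
The residuum of the Łukasiewicz t-norm gives the supremum: min(1, 1 − 1.00 + 0.77).
1 − 1.00 + 0.77 = 0.77, so t = min(1, 0.77) = 0.77.
Check: 1.00 & 0.77 = max(0, 0.77) = 0.77 ≤ 0.77.

0.77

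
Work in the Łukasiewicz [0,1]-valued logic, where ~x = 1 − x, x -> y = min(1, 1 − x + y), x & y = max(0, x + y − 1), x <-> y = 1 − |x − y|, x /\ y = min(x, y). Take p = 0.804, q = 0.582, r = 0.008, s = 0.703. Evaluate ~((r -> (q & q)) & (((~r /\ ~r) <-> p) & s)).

q & q = max(0, 0.582 + 0.582 − 1) = max(0, 0.164) = 0.164
r -> (q & q) = min(1, 1 − 0.008 + 0.164) = min(1, 1.156) = 1.000
~r = 1 − 0.008 = 0.992
~r /\ ~r = min(0.992, 0.992) = 0.992
(~r /\ ~r) <-> p = 1 − |0.992 − 0.804| = 1 − 0.188 = 0.812
((~r /\ ~r) <-> p) & s = max(0, 0.812 + 0.703 − 1) = max(0, 0.515) = 0.515
(r -> (q & q)) & (((~r /\ ~r) <-> p) & s) = max(0, 1.000 + 0.515 − 1) = max(0, 0.515) = 0.515
~((r -> (q & q)) & (((~r /\ ~r) <-> p) & s)) = 1 − 0.515 = 0.485

0.485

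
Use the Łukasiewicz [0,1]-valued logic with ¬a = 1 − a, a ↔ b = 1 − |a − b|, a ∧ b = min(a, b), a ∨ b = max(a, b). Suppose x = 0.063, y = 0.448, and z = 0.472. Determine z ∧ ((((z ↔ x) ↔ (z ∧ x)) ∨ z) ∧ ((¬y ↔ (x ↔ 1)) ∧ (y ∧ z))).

0.448

z ↔ x = 1 − |0.472 − 0.063| = 1 − 0.409 = 0.591
z ∧ x = min(0.472, 0.063) = 0.063
(z ↔ x) ↔ (z ∧ x) = 1 − |0.591 − 0.063| = 1 − 0.528 = 0.472
((z ↔ x) ↔ (z ∧ x)) ∨ z = max(0.472, 0.472) = 0.472
¬y = 1 − 0.448 = 0.552
x ↔ 1 = 1 − |0.063 − 1.000| = 1 − 0.937 = 0.063
¬y ↔ (x ↔ 1) = 1 − |0.552 − 0.063| = 1 − 0.489 = 0.511
y ∧ z = min(0.448, 0.472) = 0.448
(¬y ↔ (x ↔ 1)) ∧ (y ∧ z) = min(0.511, 0.448) = 0.448
(((z ↔ x) ↔ (z ∧ x)) ∨ z) ∧ ((¬y ↔ (x ↔ 1)) ∧ (y ∧ z)) = min(0.472, 0.448) = 0.448
z ∧ ((((z ↔ x) ↔ (z ∧ x)) ∨ z) ∧ ((¬y ↔ (x ↔ 1)) ∧ (y ∧ z))) = min(0.472, 0.448) = 0.448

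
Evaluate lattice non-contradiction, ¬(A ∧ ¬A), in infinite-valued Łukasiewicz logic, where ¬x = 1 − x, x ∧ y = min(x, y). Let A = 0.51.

¬A = 1 − 0.51 = 0.49
A ∧ ¬A = min(0.51, 0.49) = 0.49
¬(A ∧ ¬A) = 1 − 0.49 = 0.51
(The value 0.51 < 1 shows this instance is not satisfied; not a Ł∞-tautology — its value is 1 − min(a, 1−a).)

0.51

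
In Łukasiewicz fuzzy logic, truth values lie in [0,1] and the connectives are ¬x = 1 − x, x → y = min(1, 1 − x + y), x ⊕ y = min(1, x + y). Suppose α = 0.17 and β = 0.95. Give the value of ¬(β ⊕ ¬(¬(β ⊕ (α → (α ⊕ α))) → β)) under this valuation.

0.05

α ⊕ α = min(1, 0.17 + 0.17) = min(1, 0.34) = 0.34
α → (α ⊕ α) = min(1, 1 − 0.17 + 0.34) = min(1, 1.17) = 1.00
β ⊕ (α → (α ⊕ α)) = min(1, 0.95 + 1.00) = min(1, 1.95) = 1.00
¬(β ⊕ (α → (α ⊕ α))) = 1 − 1.00 = 0.00
¬(β ⊕ (α → (α ⊕ α))) → β = min(1, 1 − 0.00 + 0.95) = min(1, 1.95) = 1.00
¬(¬(β ⊕ (α → (α ⊕ α))) → β) = 1 − 1.00 = 0.00
β ⊕ ¬(¬(β ⊕ (α → (α ⊕ α))) → β) = min(1, 0.95 + 0.00) = min(1, 0.95) = 0.95
¬(β ⊕ ¬(¬(β ⊕ (α → (α ⊕ α))) → β)) = 1 − 0.95 = 0.05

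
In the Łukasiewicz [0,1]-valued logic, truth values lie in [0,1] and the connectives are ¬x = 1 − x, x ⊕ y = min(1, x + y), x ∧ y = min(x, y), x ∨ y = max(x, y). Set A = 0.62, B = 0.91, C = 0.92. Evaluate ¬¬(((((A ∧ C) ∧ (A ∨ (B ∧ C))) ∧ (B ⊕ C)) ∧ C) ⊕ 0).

0.62

A ∧ C = min(0.62, 0.92) = 0.62
B ∧ C = min(0.91, 0.92) = 0.91
A ∨ (B ∧ C) = max(0.62, 0.91) = 0.91
(A ∧ C) ∧ (A ∨ (B ∧ C)) = min(0.62, 0.91) = 0.62
B ⊕ C = min(1, 0.91 + 0.92) = min(1, 1.83) = 1.00
((A ∧ C) ∧ (A ∨ (B ∧ C))) ∧ (B ⊕ C) = min(0.62, 1.00) = 0.62
(((A ∧ C) ∧ (A ∨ (B ∧ C))) ∧ (B ⊕ C)) ∧ C = min(0.62, 0.92) = 0.62
((((A ∧ C) ∧ (A ∨ (B ∧ C))) ∧ (B ⊕ C)) ∧ C) ⊕ 0 = min(1, 0.62 + 0.00) = min(1, 0.62) = 0.62
¬(((((A ∧ C) ∧ (A ∨ (B ∧ C))) ∧ (B ⊕ C)) ∧ C) ⊕ 0) = 1 − 0.62 = 0.38
¬¬(((((A ∧ C) ∧ (A ∨ (B ∧ C))) ∧ (B ⊕ C)) ∧ C) ⊕ 0) = 1 − 0.38 = 0.62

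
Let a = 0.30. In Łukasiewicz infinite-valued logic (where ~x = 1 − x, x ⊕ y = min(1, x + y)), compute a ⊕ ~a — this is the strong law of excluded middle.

1.00

~a = 1 − 0.30 = 0.70
a ⊕ ~a = min(1, 0.30 + 0.70) = min(1, 1.00) = 1.00
(As expected: always 1 in Ł∞ since a ⊕ (1−a) = 1.)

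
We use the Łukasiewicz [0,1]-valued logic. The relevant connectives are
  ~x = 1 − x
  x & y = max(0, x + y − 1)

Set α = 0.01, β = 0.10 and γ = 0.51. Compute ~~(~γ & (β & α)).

~γ = 1 − 0.51 = 0.49
β & α = max(0, 0.10 + 0.01 − 1) = max(0, -0.89) = 0.00
~γ & (β & α) = max(0, 0.49 + 0.00 − 1) = max(0, -0.51) = 0.00
~(~γ & (β & α)) = 1 − 0.00 = 1.00
~~(~γ & (β & α)) = 1 − 1.00 = 0.00

0.00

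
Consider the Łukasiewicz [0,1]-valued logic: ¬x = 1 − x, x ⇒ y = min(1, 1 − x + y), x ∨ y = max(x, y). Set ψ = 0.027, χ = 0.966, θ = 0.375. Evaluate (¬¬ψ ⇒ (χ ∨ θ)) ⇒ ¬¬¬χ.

¬ψ = 1 − 0.027 = 0.973
¬¬ψ = 1 − 0.973 = 0.027
χ ∨ θ = max(0.966, 0.375) = 0.966
¬¬ψ ⇒ (χ ∨ θ) = min(1, 1 − 0.027 + 0.966) = min(1, 1.939) = 1.000
¬χ = 1 − 0.966 = 0.034
¬¬χ = 1 − 0.034 = 0.966
¬¬¬χ = 1 − 0.966 = 0.034
(¬¬ψ ⇒ (χ ∨ θ)) ⇒ ¬¬¬χ = min(1, 1 − 1.000 + 0.034) = min(1, 0.034) = 0.034

0.034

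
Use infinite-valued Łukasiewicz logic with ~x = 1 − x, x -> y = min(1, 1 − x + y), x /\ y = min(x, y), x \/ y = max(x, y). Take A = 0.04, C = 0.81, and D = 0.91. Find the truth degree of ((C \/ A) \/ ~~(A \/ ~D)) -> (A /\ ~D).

C \/ A = max(0.81, 0.04) = 0.81
~D = 1 − 0.91 = 0.09
A \/ ~D = max(0.04, 0.09) = 0.09
~(A \/ ~D) = 1 − 0.09 = 0.91
~~(A \/ ~D) = 1 − 0.91 = 0.09
(C \/ A) \/ ~~(A \/ ~D) = max(0.81, 0.09) = 0.81
A /\ ~D = min(0.04, 0.09) = 0.04
((C \/ A) \/ ~~(A \/ ~D)) -> (A /\ ~D) = min(1, 1 − 0.81 + 0.04) = min(1, 0.23) = 0.23

0.23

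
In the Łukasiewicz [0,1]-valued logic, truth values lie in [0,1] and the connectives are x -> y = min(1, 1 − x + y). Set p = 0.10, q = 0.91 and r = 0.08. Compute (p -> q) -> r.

p -> q = min(1, 1 − 0.10 + 0.91) = min(1, 1.81) = 1.00
(p -> q) -> r = min(1, 1 − 1.00 + 0.08) = min(1, 0.08) = 0.08

0.08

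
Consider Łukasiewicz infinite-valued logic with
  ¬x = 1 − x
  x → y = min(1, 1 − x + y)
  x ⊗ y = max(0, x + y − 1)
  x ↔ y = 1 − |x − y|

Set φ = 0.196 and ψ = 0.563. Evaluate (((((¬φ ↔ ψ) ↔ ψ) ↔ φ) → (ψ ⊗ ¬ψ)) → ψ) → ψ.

¬φ = 1 − 0.196 = 0.804
¬φ ↔ ψ = 1 − |0.804 − 0.563| = 1 − 0.241 = 0.759
(¬φ ↔ ψ) ↔ ψ = 1 − |0.759 − 0.563| = 1 − 0.196 = 0.804
((¬φ ↔ ψ) ↔ ψ) ↔ φ = 1 − |0.804 − 0.196| = 1 − 0.608 = 0.392
¬ψ = 1 − 0.563 = 0.437
ψ ⊗ ¬ψ = max(0, 0.563 + 0.437 − 1) = max(0, 0.000) = 0.000
(((¬φ ↔ ψ) ↔ ψ) ↔ φ) → (ψ ⊗ ¬ψ) = min(1, 1 − 0.392 + 0.000) = min(1, 0.608) = 0.608
((((¬φ ↔ ψ) ↔ ψ) ↔ φ) → (ψ ⊗ ¬ψ)) → ψ = min(1, 1 − 0.608 + 0.563) = min(1, 0.955) = 0.955
(((((¬φ ↔ ψ) ↔ ψ) ↔ φ) → (ψ ⊗ ¬ψ)) → ψ) → ψ = min(1, 1 − 0.955 + 0.563) = min(1, 0.608) = 0.608

0.608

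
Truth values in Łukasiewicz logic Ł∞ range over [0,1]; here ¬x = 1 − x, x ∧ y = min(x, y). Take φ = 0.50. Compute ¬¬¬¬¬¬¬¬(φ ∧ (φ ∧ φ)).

φ ∧ φ = min(0.50, 0.50) = 0.50
φ ∧ (φ ∧ φ) = min(0.50, 0.50) = 0.50
¬(φ ∧ (φ ∧ φ)) = 1 − 0.50 = 0.50
¬¬(φ ∧ (φ ∧ φ)) = 1 − 0.50 = 0.50
¬¬¬(φ ∧ (φ ∧ φ)) = 1 − 0.50 = 0.50
¬¬¬¬(φ ∧ (φ ∧ φ)) = 1 − 0.50 = 0.50
¬¬¬¬¬(φ ∧ (φ ∧ φ)) = 1 − 0.50 = 0.50
¬¬¬¬¬¬(φ ∧ (φ ∧ φ)) = 1 − 0.50 = 0.50
¬¬¬¬¬¬¬(φ ∧ (φ ∧ φ)) = 1 − 0.50 = 0.50
¬¬¬¬¬¬¬¬(φ ∧ (φ ∧ φ)) = 1 − 0.50 = 0.50

0.50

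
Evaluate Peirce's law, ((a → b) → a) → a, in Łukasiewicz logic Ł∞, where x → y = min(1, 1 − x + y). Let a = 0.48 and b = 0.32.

a → b = min(1, 1 − 0.48 + 0.32) = min(1, 0.84) = 0.84
(a → b) → a = min(1, 1 − 0.84 + 0.48) = min(1, 0.64) = 0.64
((a → b) → a) → a = min(1, 1 − 0.64 + 0.48) = min(1, 0.84) = 0.84
(The value 0.84 < 1 shows this instance is not satisfied; not a Ł∞-tautology in general.)

0.84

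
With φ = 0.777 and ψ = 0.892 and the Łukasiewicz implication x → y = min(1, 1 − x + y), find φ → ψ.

φ → ψ = min(1, 1 − 0.777 + 0.892) = min(1, 1.115) = 1.000
For comparison, the Gödel implication (1 if x ≤ y else y) would give 1.000.

1.000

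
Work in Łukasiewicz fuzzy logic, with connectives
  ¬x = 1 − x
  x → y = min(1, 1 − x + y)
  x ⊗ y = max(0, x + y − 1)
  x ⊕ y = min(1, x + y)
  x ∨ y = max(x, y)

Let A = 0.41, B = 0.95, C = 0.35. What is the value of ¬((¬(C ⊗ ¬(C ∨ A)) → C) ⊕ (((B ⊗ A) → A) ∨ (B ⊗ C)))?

C ∨ A = max(0.35, 0.41) = 0.41
¬(C ∨ A) = 1 − 0.41 = 0.59
C ⊗ ¬(C ∨ A) = max(0, 0.35 + 0.59 − 1) = max(0, -0.06) = 0.00
¬(C ⊗ ¬(C ∨ A)) = 1 − 0.00 = 1.00
¬(C ⊗ ¬(C ∨ A)) → C = min(1, 1 − 1.00 + 0.35) = min(1, 0.35) = 0.35
B ⊗ A = max(0, 0.95 + 0.41 − 1) = max(0, 0.36) = 0.36
(B ⊗ A) → A = min(1, 1 − 0.36 + 0.41) = min(1, 1.05) = 1.00
B ⊗ C = max(0, 0.95 + 0.35 − 1) = max(0, 0.30) = 0.30
((B ⊗ A) → A) ∨ (B ⊗ C) = max(1.00, 0.30) = 1.00
(¬(C ⊗ ¬(C ∨ A)) → C) ⊕ (((B ⊗ A) → A) ∨ (B ⊗ C)) = min(1, 0.35 + 1.00) = min(1, 1.35) = 1.00
¬((¬(C ⊗ ¬(C ∨ A)) → C) ⊕ (((B ⊗ A) → A) ∨ (B ⊗ C))) = 1 − 1.00 = 0.00

0.00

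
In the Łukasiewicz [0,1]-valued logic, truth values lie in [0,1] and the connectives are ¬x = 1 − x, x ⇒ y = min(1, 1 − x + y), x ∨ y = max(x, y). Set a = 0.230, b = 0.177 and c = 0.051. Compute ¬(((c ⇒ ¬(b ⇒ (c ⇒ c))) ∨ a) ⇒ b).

c ⇒ c = min(1, 1 − 0.051 + 0.051) = min(1, 1.000) = 1.000
b ⇒ (c ⇒ c) = min(1, 1 − 0.177 + 1.000) = min(1, 1.823) = 1.000
¬(b ⇒ (c ⇒ c)) = 1 − 1.000 = 0.000
c ⇒ ¬(b ⇒ (c ⇒ c)) = min(1, 1 − 0.051 + 0.000) = min(1, 0.949) = 0.949
(c ⇒ ¬(b ⇒ (c ⇒ c))) ∨ a = max(0.949, 0.230) = 0.949
((c ⇒ ¬(b ⇒ (c ⇒ c))) ∨ a) ⇒ b = min(1, 1 − 0.949 + 0.177) = min(1, 0.228) = 0.228
¬(((c ⇒ ¬(b ⇒ (c ⇒ c))) ∨ a) ⇒ b) = 1 − 0.228 = 0.772

0.772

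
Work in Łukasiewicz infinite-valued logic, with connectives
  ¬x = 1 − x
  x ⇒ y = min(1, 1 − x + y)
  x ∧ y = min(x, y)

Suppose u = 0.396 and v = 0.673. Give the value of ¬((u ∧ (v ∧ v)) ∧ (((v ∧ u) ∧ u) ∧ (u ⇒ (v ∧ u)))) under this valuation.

v ∧ v = min(0.673, 0.673) = 0.673
u ∧ (v ∧ v) = min(0.396, 0.673) = 0.396
v ∧ u = min(0.673, 0.396) = 0.396
(v ∧ u) ∧ u = min(0.396, 0.396) = 0.396
u ⇒ (v ∧ u) = min(1, 1 − 0.396 + 0.396) = min(1, 1.000) = 1.000
((v ∧ u) ∧ u) ∧ (u ⇒ (v ∧ u)) = min(0.396, 1.000) = 0.396
(u ∧ (v ∧ v)) ∧ (((v ∧ u) ∧ u) ∧ (u ⇒ (v ∧ u))) = min(0.396, 0.396) = 0.396
¬((u ∧ (v ∧ v)) ∧ (((v ∧ u) ∧ u) ∧ (u ⇒ (v ∧ u)))) = 1 − 0.396 = 0.604

0.604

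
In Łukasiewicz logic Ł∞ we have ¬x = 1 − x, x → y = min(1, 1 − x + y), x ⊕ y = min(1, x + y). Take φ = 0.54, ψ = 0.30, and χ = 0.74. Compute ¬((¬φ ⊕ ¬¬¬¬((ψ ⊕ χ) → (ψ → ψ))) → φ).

¬φ = 1 − 0.54 = 0.46
ψ ⊕ χ = min(1, 0.30 + 0.74) = min(1, 1.04) = 1.00
ψ → ψ = min(1, 1 − 0.30 + 0.30) = min(1, 1.00) = 1.00
(ψ ⊕ χ) → (ψ → ψ) = min(1, 1 − 1.00 + 1.00) = min(1, 1.00) = 1.00
¬((ψ ⊕ χ) → (ψ → ψ)) = 1 − 1.00 = 0.00
¬¬((ψ ⊕ χ) → (ψ → ψ)) = 1 − 0.00 = 1.00
¬¬¬((ψ ⊕ χ) → (ψ → ψ)) = 1 − 1.00 = 0.00
¬¬¬¬((ψ ⊕ χ) → (ψ → ψ)) = 1 − 0.00 = 1.00
¬φ ⊕ ¬¬¬¬((ψ ⊕ χ) → (ψ → ψ)) = min(1, 0.46 + 1.00) = min(1, 1.46) = 1.00
(¬φ ⊕ ¬¬¬¬((ψ ⊕ χ) → (ψ → ψ))) → φ = min(1, 1 − 1.00 + 0.54) = min(1, 0.54) = 0.54
¬((¬φ ⊕ ¬¬¬¬((ψ ⊕ χ) → (ψ → ψ))) → φ) = 1 − 0.54 = 0.46

0.46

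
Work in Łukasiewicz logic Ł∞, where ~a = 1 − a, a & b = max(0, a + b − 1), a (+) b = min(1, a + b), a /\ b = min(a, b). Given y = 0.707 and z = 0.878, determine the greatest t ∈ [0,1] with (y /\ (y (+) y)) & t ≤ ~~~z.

y (+) y = min(1, 0.707 + 0.707) = min(1, 1.414) = 1.000
y /\ (y (+) y) = min(0.707, 1.000) = 0.707
So the left factor is y /\ (y (+) y) = 0.707.
~z = 1 − 0.878 = 0.122
~~z = 1 − 0.122 = 0.878
~~~z = 1 − 0.878 = 0.122
So the right-hand bound is ~~~z = 0.122.
The residuum of the Łukasiewicz t-norm gives the supremum: min(1, 1 − 0.707 + 0.122).
1 − 0.707 + 0.122 = 0.415, so t = min(1, 0.415) = 0.415.
Check: 0.707 & 0.415 = max(0, 0.122) = 0.122 ≤ 0.122.

0.415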